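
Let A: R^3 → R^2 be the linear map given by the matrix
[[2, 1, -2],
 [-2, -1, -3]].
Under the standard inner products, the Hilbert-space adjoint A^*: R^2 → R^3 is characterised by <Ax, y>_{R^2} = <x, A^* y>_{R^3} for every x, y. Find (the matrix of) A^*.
A^* = A^T =
[[2, -2],
 [1, -1],
 [-2, -3]]

For real matrices with standard dot products, the defining identity <Ax, y> = <x, A^* y> gives (Ax)^T y = x^T (A^*) y, i.e. x^T A^T y = x^T (A^*) y. Since this holds for all x, y, we must have A^* = A^T. Therefore
A^* =
[[2, -2],
 [1, -1],
 [-2, -3]].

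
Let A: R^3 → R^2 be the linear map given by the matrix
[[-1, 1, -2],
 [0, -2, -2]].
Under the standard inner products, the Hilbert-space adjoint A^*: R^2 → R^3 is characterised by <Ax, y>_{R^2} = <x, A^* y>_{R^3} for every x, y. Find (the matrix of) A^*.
A^* = A^T =
[[-1, 0],
 [1, -2],
 [-2, -2]]

For real matrices with standard dot products, the defining identity <Ax, y> = <x, A^* y> gives (Ax)^T y = x^T (A^*) y, i.e. x^T A^T y = x^T (A^*) y. Since this holds for all x, y, we must have A^* = A^T. Therefore
A^* =
[[-1, 0],
 [1, -2],
 [-2, -2]].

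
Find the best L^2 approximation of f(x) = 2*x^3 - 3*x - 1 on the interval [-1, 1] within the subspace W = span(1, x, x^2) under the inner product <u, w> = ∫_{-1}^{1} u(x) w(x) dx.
g(x) = -9*x/5 - 1

The best approximation g ∈ W is the orthogonal projection of f onto W. Writing g = a_0 + a_1 x + a_2 x^2, the coefficients solve the normal equations G · a = b where
  G_{ij} = <φ_i, φ_j> and b_i = <f, φ_i>, with φ_0 = 1, φ_1 = x, φ_2 = x^2.
G =
  [2, 0, 2/3]
  [0, 2/3, 0]
  [2/3, 0, 2/5],
b = (-2, -6/5, -2/3).
Solving gives a_0 = -1, a_1 = -9/5, a_2 = 0, so
  g(x) = -9*x/5 - 1.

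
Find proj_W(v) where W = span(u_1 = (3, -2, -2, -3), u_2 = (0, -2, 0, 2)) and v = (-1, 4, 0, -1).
proj_W(v) = (-21/17, 60/17, 14/17, -25/17)

Set up U = [u_1 | ... | u_2] ∈ R^(4×2). The projector onto W = col(U) is P = U (U^T U)^(-1) U^T.
Compute U^T U =
  [26, -2]
  [-2, 8],
and U^T v = (-8, -10).
Solve U^T U · c = U^T v for the coefficients: c = (-7/17, -23/17). The projection is proj_W(v) = U c.
Check: (v - proj_W(v)) · u_1 = 0  (should be 0).
Check: (v - proj_W(v)) · u_2 = 0  (should be 0).
Result: proj_W(v) = (-21/17, 60/17, 14/17, -25/17).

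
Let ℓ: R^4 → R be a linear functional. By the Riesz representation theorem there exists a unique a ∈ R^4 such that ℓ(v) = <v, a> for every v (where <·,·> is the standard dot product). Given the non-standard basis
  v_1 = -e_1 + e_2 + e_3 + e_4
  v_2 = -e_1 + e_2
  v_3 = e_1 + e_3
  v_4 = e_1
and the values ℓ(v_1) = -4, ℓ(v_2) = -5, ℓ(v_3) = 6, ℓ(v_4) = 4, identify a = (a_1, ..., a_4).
a = (4, -1, 2, -1)

Write a = (a_1, ..., a_4) in the standard basis. For each basis vector v_i, ℓ(v_i) = <v_i, a> is a linear equation in the a_j's. Collect the n equations into a matrix system V a = ℓ, where row i of V is v_i (expressed in the standard basis). Since V is invertible (lower-triangular with 1s on the diagonal, up to permutation), solve by back-substitution:
  V =
[[-1, 1, 1, 1],
 [-1, 1, 0, 0],
 [1, 0, 1, 0],
 [1, 0, 0, 0]]
  V a = (-4, -5, 6, 4)
Solving gives a = (4, -1, 2, -1).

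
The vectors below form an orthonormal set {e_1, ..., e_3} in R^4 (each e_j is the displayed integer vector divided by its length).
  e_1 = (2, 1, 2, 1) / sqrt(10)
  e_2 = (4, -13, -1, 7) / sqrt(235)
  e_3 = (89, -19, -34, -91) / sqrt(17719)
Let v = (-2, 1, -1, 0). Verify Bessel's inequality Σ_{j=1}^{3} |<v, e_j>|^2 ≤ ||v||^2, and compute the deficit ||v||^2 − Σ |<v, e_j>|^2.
Σ |<v, e_j>|^2 = 4299/754; ||v||^2 = 6; deficit = 225/754

Write each e_j = u_j / sqrt(<u_j, u_j>) where u_j is the displayed integer vector. Then <v, e_j> = <v, u_j> / sqrt(<u_j, u_j>), so |<v, e_j>|^2 = <v, u_j>^2 / <u_j, u_j>.
Coefficients: <v, e_1> = -5/sqrt(10), <v, e_2> = -20/sqrt(235), <v, e_3> = -163/sqrt(17719).
Square and sum: Σ |<v, e_j>|^2 = 4299/754.
Compute ||v||^2 = v·v = 6.
Deficit = 6 − 4299/754 = 225/754 ≥ 0, confirming Bessel's inequality. (The deficit equals ||v − Σ <v,e_j> e_j||^2, the squared distance from v to span{e_j}.)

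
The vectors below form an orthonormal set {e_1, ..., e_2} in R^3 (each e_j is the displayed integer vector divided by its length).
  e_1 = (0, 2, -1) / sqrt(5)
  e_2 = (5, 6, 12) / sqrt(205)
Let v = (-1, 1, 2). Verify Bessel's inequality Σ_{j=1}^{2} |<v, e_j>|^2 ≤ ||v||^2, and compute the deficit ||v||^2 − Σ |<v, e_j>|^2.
Σ |<v, e_j>|^2 = 125/41; ||v||^2 = 6; deficit = 121/41

Write each e_j = u_j / sqrt(<u_j, u_j>) where u_j is the displayed integer vector. Then <v, e_j> = <v, u_j> / sqrt(<u_j, u_j>), so |<v, e_j>|^2 = <v, u_j>^2 / <u_j, u_j>.
Coefficients: <v, e_1> = 0/sqrt(5), <v, e_2> = 25/sqrt(205).
Square and sum: Σ |<v, e_j>|^2 = 125/41.
Compute ||v||^2 = v·v = 6.
Deficit = 6 − 125/41 = 121/41 ≥ 0, confirming Bessel's inequality. (The deficit equals ||v − Σ <v,e_j> e_j||^2, the squared distance from v to span{e_j}.)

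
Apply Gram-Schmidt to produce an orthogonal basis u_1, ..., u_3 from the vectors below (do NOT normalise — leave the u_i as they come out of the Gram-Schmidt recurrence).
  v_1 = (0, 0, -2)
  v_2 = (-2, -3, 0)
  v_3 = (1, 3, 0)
Orthogonal basis:
  u_1 = (0, 0, -2)
  u_2 = (-2, -3, 0)
  u_3 = (-9/13, 6/13, 0)

Apply the Gram-Schmidt recurrence
  u_1 = v_1
  u_i = v_i − Σ_{j<i} ((v_i · u_j) / (u_j · u_j)) · u_j.

Step by step this gives:
  u_1 = (0, 0, -2)
  u_2 = (-2, -3, 0)
  u_3 = (-9/13, 6/13, 0)

Orthogonality check:
  u_2 · u_1 = 0 (should be 0)
  u_3 · u_1 = 0 (should be 0)
  u_3 · u_2 = 0 (should be 0)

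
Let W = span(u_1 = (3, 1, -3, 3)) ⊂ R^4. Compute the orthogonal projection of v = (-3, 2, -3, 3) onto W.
proj_W(v) = (33/28, 11/28, -33/28, 33/28)

Set up U = [u_1 | ... | u_1] ∈ R^(4×1). The projector onto W = col(U) is P = U (U^T U)^(-1) U^T.
Compute U^T U =
  [28],
and U^T v = (11).
Solve U^T U · c = U^T v for the coefficients: c = (11/28). The projection is proj_W(v) = U c.
Check: (v - proj_W(v)) · u_1 = 0  (should be 0).
Result: proj_W(v) = (33/28, 11/28, -33/28, 33/28).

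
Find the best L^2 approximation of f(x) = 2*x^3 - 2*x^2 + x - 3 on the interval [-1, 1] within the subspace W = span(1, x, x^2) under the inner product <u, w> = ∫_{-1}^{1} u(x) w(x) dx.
g(x) = -2*x^2 + 11*x/5 - 3

The best approximation g ∈ W is the orthogonal projection of f onto W. Writing g = a_0 + a_1 x + a_2 x^2, the coefficients solve the normal equations G · a = b where
  G_{ij} = <φ_i, φ_j> and b_i = <f, φ_i>, with φ_0 = 1, φ_1 = x, φ_2 = x^2.
G =
  [2, 0, 2/3]
  [0, 2/3, 0]
  [2/3, 0, 2/5],
b = (-22/3, 22/15, -14/5).
Solving gives a_0 = -3, a_1 = 11/5, a_2 = -2, so
  g(x) = -2*x^2 + 11*x/5 - 3.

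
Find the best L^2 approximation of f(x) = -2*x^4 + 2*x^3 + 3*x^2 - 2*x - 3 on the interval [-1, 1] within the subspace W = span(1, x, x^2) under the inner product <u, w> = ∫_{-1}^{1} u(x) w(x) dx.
g(x) = 9*x^2/7 - 4*x/5 - 99/35

The best approximation g ∈ W is the orthogonal projection of f onto W. Writing g = a_0 + a_1 x + a_2 x^2, the coefficients solve the normal equations G · a = b where
  G_{ij} = <φ_i, φ_j> and b_i = <f, φ_i>, with φ_0 = 1, φ_1 = x, φ_2 = x^2.
G =
  [2, 0, 2/3]
  [0, 2/3, 0]
  [2/3, 0, 2/5],
b = (-24/5, -8/15, -48/35).
Solving gives a_0 = -99/35, a_1 = -4/5, a_2 = 9/7, so
  g(x) = 9*x^2/7 - 4*x/5 - 99/35.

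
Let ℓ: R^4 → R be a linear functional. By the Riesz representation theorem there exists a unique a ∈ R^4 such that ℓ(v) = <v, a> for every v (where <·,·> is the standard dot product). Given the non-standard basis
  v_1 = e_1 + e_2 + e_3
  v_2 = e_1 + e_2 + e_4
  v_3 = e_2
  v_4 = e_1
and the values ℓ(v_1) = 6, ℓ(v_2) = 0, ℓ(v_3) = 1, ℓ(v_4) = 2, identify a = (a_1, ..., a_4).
a = (2, 1, 3, -3)

Write a = (a_1, ..., a_4) in the standard basis. For each basis vector v_i, ℓ(v_i) = <v_i, a> is a linear equation in the a_j's. Collect the n equations into a matrix system V a = ℓ, where row i of V is v_i (expressed in the standard basis). Since V is invertible (lower-triangular with 1s on the diagonal, up to permutation), solve by back-substitution:
  V =
[[1, 1, 1, 0],
 [1, 1, 0, 1],
 [0, 1, 0, 0],
 [1, 0, 0, 0]]
  V a = (6, 0, 1, 2)
Solving gives a = (2, 1, 3, -3).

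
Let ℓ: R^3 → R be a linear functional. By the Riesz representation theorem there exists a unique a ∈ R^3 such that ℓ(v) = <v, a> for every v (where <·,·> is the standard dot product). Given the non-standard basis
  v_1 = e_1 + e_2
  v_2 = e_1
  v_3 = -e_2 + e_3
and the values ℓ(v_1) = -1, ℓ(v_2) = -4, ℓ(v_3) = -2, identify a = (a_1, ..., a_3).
a = (-4, 3, 1)

Write a = (a_1, ..., a_3) in the standard basis. For each basis vector v_i, ℓ(v_i) = <v_i, a> is a linear equation in the a_j's. Collect the n equations into a matrix system V a = ℓ, where row i of V is v_i (expressed in the standard basis). Since V is invertible (lower-triangular with 1s on the diagonal, up to permutation), solve by back-substitution:
  V =
[[1, 1, 0],
 [1, 0, 0],
 [0, -1, 1]]
  V a = (-1, -4, -2)
Solving gives a = (-4, 3, 1).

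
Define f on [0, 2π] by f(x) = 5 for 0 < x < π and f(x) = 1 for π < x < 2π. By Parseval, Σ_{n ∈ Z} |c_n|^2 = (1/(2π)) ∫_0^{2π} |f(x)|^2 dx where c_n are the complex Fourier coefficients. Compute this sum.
Σ |c_n|^2 = 13

Parseval equates the L^2 energy of f (normalised by 1/(2π)) with the ℓ^2 sum of its Fourier coefficients: (1/(2π)) ∫_0^{2π} |f|^2 = Σ |c_n|^2.
Compute the left side: (1/(2π)) [∫_0^π 5^2 dx + ∫_π^{2π} 1^2 dx] = (1/(2π)) · (25π + 1π) = (25 + 1)/2 = 13.
So Σ_{n ∈ Z} |c_n|^2 = 13.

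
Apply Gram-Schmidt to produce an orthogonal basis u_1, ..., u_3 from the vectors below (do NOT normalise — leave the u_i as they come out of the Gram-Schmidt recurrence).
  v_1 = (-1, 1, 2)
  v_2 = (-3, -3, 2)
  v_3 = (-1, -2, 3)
Orthogonal basis:
  u_1 = (-1, 1, 2)
  u_2 = (-7/3, -11/3, 2/3)
  u_3 = (36/29, -18/29, 27/29)

Apply the Gram-Schmidt recurrence
  u_1 = v_1
  u_i = v_i − Σ_{j<i} ((v_i · u_j) / (u_j · u_j)) · u_j.

Step by step this gives:
  u_1 = (-1, 1, 2)
  u_2 = (-7/3, -11/3, 2/3)
  u_3 = (36/29, -18/29, 27/29)

Orthogonality check:
  u_2 · u_1 = 0 (should be 0)
  u_3 · u_1 = 0 (should be 0)
  u_3 · u_2 = 0 (should be 0)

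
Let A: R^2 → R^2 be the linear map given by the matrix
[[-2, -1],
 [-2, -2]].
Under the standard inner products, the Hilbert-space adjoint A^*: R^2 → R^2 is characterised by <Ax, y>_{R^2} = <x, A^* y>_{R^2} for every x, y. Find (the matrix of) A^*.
A^* = A^T =
[[-2, -2],
 [-1, -2]]

For real matrices with standard dot products, the defining identity <Ax, y> = <x, A^* y> gives (Ax)^T y = x^T (A^*) y, i.e. x^T A^T y = x^T (A^*) y. Since this holds for all x, y, we must have A^* = A^T. Therefore
A^* =
[[-2, -2],
 [-1, -2]].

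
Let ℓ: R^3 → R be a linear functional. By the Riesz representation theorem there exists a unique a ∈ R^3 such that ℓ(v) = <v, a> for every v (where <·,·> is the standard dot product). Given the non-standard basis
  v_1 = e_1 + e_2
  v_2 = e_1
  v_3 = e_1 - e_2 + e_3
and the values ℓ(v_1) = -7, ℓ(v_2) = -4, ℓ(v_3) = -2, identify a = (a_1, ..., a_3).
a = (-4, -3, -1)

Write a = (a_1, ..., a_3) in the standard basis. For each basis vector v_i, ℓ(v_i) = <v_i, a> is a linear equation in the a_j's. Collect the n equations into a matrix system V a = ℓ, where row i of V is v_i (expressed in the standard basis). Since V is invertible (lower-triangular with 1s on the diagonal, up to permutation), solve by back-substitution:
  V =
[[1, 1, 0],
 [1, 0, 0],
 [1, -1, 1]]
  V a = (-7, -4, -2)
Solving gives a = (-4, -3, -1).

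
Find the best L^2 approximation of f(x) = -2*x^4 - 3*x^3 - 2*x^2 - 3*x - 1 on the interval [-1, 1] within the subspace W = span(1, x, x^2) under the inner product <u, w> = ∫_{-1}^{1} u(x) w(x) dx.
g(x) = -26*x^2/7 - 24*x/5 - 29/35

The best approximation g ∈ W is the orthogonal projection of f onto W. Writing g = a_0 + a_1 x + a_2 x^2, the coefficients solve the normal equations G · a = b where
  G_{ij} = <φ_i, φ_j> and b_i = <f, φ_i>, with φ_0 = 1, φ_1 = x, φ_2 = x^2.
G =
  [2, 0, 2/3]
  [0, 2/3, 0]
  [2/3, 0, 2/5],
b = (-62/15, -16/5, -214/105).
Solving gives a_0 = -29/35, a_1 = -24/5, a_2 = -26/7, so
  g(x) = -26*x^2/7 - 24*x/5 - 29/35.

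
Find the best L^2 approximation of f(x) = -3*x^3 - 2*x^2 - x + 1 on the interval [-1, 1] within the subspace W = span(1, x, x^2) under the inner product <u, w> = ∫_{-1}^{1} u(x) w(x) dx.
g(x) = -2*x^2 - 14*x/5 + 1

The best approximation g ∈ W is the orthogonal projection of f onto W. Writing g = a_0 + a_1 x + a_2 x^2, the coefficients solve the normal equations G · a = b where
  G_{ij} = <φ_i, φ_j> and b_i = <f, φ_i>, with φ_0 = 1, φ_1 = x, φ_2 = x^2.
G =
  [2, 0, 2/3]
  [0, 2/3, 0]
  [2/3, 0, 2/5],
b = (2/3, -28/15, -2/15).
Solving gives a_0 = 1, a_1 = -14/5, a_2 = -2, so
  g(x) = -2*x^2 - 14*x/5 + 1.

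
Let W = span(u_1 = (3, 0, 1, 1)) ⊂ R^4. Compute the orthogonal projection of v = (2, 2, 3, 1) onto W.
proj_W(v) = (30/11, 0, 10/11, 10/11)

Set up U = [u_1 | ... | u_1] ∈ R^(4×1). The projector onto W = col(U) is P = U (U^T U)^(-1) U^T.
Compute U^T U =
  [11],
and U^T v = (10).
Solve U^T U · c = U^T v for the coefficients: c = (10/11). The projection is proj_W(v) = U c.
Check: (v - proj_W(v)) · u_1 = 0  (should be 0).
Result: proj_W(v) = (30/11, 0, 10/11, 10/11).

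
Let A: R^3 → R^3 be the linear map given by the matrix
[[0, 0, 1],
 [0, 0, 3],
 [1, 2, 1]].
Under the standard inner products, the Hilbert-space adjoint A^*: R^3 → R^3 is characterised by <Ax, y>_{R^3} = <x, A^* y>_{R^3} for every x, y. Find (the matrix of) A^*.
A^* = A^T =
[[0, 0, 1],
 [0, 0, 2],
 [1, 3, 1]]

For real matrices with standard dot products, the defining identity <Ax, y> = <x, A^* y> gives (Ax)^T y = x^T (A^*) y, i.e. x^T A^T y = x^T (A^*) y. Since this holds for all x, y, we must have A^* = A^T. Therefore
A^* =
[[0, 0, 1],
 [0, 0, 2],
 [1, 3, 1]].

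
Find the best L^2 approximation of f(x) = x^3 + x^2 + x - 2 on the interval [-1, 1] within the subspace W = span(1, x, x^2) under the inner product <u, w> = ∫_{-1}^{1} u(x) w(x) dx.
g(x) = x^2 + 8*x/5 - 2

The best approximation g ∈ W is the orthogonal projection of f onto W. Writing g = a_0 + a_1 x + a_2 x^2, the coefficients solve the normal equations G · a = b where
  G_{ij} = <φ_i, φ_j> and b_i = <f, φ_i>, with φ_0 = 1, φ_1 = x, φ_2 = x^2.
G =
  [2, 0, 2/3]
  [0, 2/3, 0]
  [2/3, 0, 2/5],
b = (-10/3, 16/15, -14/15).
Solving gives a_0 = -2, a_1 = 8/5, a_2 = 1, so
  g(x) = x^2 + 8*x/5 - 2.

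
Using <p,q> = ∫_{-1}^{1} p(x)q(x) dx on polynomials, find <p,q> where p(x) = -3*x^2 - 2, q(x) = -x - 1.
<p,q> = 6

Expand the product: p(x)·q(x) = 3*x^3 + 3*x^2 + 2*x + 2.
∫_{-1}^{1} of each monomial x^k gives [2/(k+1) if k even, 0 if k odd]. Integrating term-by-term (or equivalently evaluating the antiderivative F(x) = 3*x^4/4 + x^3 + x^2 + 2*x at the endpoints):
  F(1) − F(−1) = 19/4 − (-5/4) = 6.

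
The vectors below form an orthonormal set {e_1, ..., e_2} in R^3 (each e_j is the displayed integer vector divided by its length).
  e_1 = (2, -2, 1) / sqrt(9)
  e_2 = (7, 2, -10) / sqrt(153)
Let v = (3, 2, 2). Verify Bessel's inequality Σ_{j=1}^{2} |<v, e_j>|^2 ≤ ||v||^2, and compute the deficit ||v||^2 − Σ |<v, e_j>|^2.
Σ |<v, e_j>|^2 = 33/17; ||v||^2 = 17; deficit = 256/17

Write each e_j = u_j / sqrt(<u_j, u_j>) where u_j is the displayed integer vector. Then <v, e_j> = <v, u_j> / sqrt(<u_j, u_j>), so |<v, e_j>|^2 = <v, u_j>^2 / <u_j, u_j>.
Coefficients: <v, e_1> = 4/sqrt(9), <v, e_2> = 5/sqrt(153).
Square and sum: Σ |<v, e_j>|^2 = 33/17.
Compute ||v||^2 = v·v = 17.
Deficit = 17 − 33/17 = 256/17 ≥ 0, confirming Bessel's inequality. (The deficit equals ||v − Σ <v,e_j> e_j||^2, the squared distance from v to span{e_j}.)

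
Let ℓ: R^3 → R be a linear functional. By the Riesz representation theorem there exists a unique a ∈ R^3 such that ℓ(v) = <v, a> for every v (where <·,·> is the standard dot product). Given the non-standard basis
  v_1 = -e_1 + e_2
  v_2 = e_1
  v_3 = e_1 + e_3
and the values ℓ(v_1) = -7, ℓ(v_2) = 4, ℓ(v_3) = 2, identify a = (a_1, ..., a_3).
a = (4, -3, -2)

Write a = (a_1, ..., a_3) in the standard basis. For each basis vector v_i, ℓ(v_i) = <v_i, a> is a linear equation in the a_j's. Collect the n equations into a matrix system V a = ℓ, where row i of V is v_i (expressed in the standard basis). Since V is invertible (lower-triangular with 1s on the diagonal, up to permutation), solve by back-substitution:
  V =
[[-1, 1, 0],
 [1, 0, 0],
 [1, 0, 1]]
  V a = (-7, 4, 2)
Solving gives a = (4, -3, -2).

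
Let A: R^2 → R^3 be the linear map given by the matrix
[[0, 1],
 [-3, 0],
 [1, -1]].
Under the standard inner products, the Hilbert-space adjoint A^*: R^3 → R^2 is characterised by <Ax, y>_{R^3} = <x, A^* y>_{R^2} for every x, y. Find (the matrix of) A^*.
A^* = A^T =
[[0, -3, 1],
 [1, 0, -1]]

For real matrices with standard dot products, the defining identity <Ax, y> = <x, A^* y> gives (Ax)^T y = x^T (A^*) y, i.e. x^T A^T y = x^T (A^*) y. Since this holds for all x, y, we must have A^* = A^T. Therefore
A^* =
[[0, -3, 1],
 [1, 0, -1]].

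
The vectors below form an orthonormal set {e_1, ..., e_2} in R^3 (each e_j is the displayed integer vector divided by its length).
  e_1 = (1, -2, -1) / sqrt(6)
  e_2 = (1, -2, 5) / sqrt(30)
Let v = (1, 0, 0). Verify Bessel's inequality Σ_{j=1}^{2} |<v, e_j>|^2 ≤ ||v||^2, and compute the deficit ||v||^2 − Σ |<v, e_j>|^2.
Σ |<v, e_j>|^2 = 1/5; ||v||^2 = 1; deficit = 4/5

Write each e_j = u_j / sqrt(<u_j, u_j>) where u_j is the displayed integer vector. Then <v, e_j> = <v, u_j> / sqrt(<u_j, u_j>), so |<v, e_j>|^2 = <v, u_j>^2 / <u_j, u_j>.
Coefficients: <v, e_1> = 1/sqrt(6), <v, e_2> = 1/sqrt(30).
Square and sum: Σ |<v, e_j>|^2 = 1/5.
Compute ||v||^2 = v·v = 1.
Deficit = 1 − 1/5 = 4/5 ≥ 0, confirming Bessel's inequality. (The deficit equals ||v − Σ <v,e_j> e_j||^2, the squared distance from v to span{e_j}.)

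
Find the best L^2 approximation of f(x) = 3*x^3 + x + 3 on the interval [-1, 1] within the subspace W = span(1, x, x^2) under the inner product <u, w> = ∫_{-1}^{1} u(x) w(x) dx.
g(x) = 14*x/5 + 3

The best approximation g ∈ W is the orthogonal projection of f onto W. Writing g = a_0 + a_1 x + a_2 x^2, the coefficients solve the normal equations G · a = b where
  G_{ij} = <φ_i, φ_j> and b_i = <f, φ_i>, with φ_0 = 1, φ_1 = x, φ_2 = x^2.
G =
  [2, 0, 2/3]
  [0, 2/3, 0]
  [2/3, 0, 2/5],
b = (6, 28/15, 2).
Solving gives a_0 = 3, a_1 = 14/5, a_2 = 0, so
  g(x) = 14*x/5 + 3.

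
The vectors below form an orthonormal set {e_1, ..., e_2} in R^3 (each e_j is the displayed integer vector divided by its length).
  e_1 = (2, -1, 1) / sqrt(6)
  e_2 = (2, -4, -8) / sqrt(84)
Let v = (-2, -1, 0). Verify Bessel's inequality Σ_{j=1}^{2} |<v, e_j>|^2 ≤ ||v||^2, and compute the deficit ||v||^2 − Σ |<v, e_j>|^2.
Σ |<v, e_j>|^2 = 3/2; ||v||^2 = 5; deficit = 7/2

Write each e_j = u_j / sqrt(<u_j, u_j>) where u_j is the displayed integer vector. Then <v, e_j> = <v, u_j> / sqrt(<u_j, u_j>), so |<v, e_j>|^2 = <v, u_j>^2 / <u_j, u_j>.
Coefficients: <v, e_1> = -3/sqrt(6), <v, e_2> = 0/sqrt(84).
Square and sum: Σ |<v, e_j>|^2 = 3/2.
Compute ||v||^2 = v·v = 5.
Deficit = 5 − 3/2 = 7/2 ≥ 0, confirming Bessel's inequality. (The deficit equals ||v − Σ <v,e_j> e_j||^2, the squared distance from v to span{e_j}.)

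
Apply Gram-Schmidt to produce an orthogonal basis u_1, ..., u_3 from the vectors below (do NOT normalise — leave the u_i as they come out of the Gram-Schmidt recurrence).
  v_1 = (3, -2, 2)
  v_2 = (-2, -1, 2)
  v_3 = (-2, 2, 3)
Orthogonal basis:
  u_1 = (3, -2, 2)
  u_2 = (-2, -1, 2)
  u_3 = (74/153, 370/153, 259/153)

Apply the Gram-Schmidt recurrence
  u_1 = v_1
  u_i = v_i − Σ_{j<i} ((v_i · u_j) / (u_j · u_j)) · u_j.

Step by step this gives:
  u_1 = (3, -2, 2)
  u_2 = (-2, -1, 2)
  u_3 = (74/153, 370/153, 259/153)

Orthogonality check:
  u_2 · u_1 = 0 (should be 0)
  u_3 · u_1 = 0 (should be 0)
  u_3 · u_2 = 0 (should be 0)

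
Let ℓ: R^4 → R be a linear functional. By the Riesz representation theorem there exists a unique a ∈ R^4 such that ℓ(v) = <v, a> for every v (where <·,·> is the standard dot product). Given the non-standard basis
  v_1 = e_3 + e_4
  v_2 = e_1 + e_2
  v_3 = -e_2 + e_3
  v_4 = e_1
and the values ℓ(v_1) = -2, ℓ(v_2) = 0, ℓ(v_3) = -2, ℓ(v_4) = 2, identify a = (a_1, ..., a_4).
a = (2, -2, -4, 2)

Write a = (a_1, ..., a_4) in the standard basis. For each basis vector v_i, ℓ(v_i) = <v_i, a> is a linear equation in the a_j's. Collect the n equations into a matrix system V a = ℓ, where row i of V is v_i (expressed in the standard basis). Since V is invertible (lower-triangular with 1s on the diagonal, up to permutation), solve by back-substitution:
  V =
[[0, 0, 1, 1],
 [1, 1, 0, 0],
 [0, -1, 1, 0],
 [1, 0, 0, 0]]
  V a = (-2, 0, -2, 2)
Solving gives a = (2, -2, -4, 2).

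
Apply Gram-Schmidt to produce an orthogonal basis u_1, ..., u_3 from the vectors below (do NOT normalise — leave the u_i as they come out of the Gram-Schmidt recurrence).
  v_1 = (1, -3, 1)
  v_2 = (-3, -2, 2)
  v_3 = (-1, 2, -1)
Orthogonal basis:
  u_1 = (1, -3, 1)
  u_2 = (-38/11, -7/11, 17/11)
  u_3 = (-10/81, -25/162, -55/162)

Apply the Gram-Schmidt recurrence
  u_1 = v_1
  u_i = v_i − Σ_{j<i} ((v_i · u_j) / (u_j · u_j)) · u_j.

Step by step this gives:
  u_1 = (1, -3, 1)
  u_2 = (-38/11, -7/11, 17/11)
  u_3 = (-10/81, -25/162, -55/162)

Orthogonality check:
  u_2 · u_1 = 0 (should be 0)
  u_3 · u_1 = 0 (should be 0)
  u_3 · u_2 = 0 (should be 0)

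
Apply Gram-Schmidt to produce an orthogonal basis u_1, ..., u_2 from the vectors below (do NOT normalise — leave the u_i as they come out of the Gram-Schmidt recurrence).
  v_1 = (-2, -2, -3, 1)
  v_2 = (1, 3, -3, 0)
Orthogonal basis:
  u_1 = (-2, -2, -3, 1)
  u_2 = (10/9, 28/9, -17/6, -1/18)

Apply the Gram-Schmidt recurrence
  u_1 = v_1
  u_i = v_i − Σ_{j<i} ((v_i · u_j) / (u_j · u_j)) · u_j.

Step by step this gives:
  u_1 = (-2, -2, -3, 1)
  u_2 = (10/9, 28/9, -17/6, -1/18)

Orthogonality check:
  u_2 · u_1 = 0 (should be 0)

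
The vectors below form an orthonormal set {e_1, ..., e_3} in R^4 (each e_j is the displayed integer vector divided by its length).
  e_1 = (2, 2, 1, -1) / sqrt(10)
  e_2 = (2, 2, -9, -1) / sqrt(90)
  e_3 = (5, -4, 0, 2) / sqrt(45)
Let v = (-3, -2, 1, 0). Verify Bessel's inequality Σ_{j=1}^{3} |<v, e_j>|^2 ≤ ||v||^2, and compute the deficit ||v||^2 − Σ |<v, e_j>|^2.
Σ |<v, e_j>|^2 = 66/5; ||v||^2 = 14; deficit = 4/5

Write each e_j = u_j / sqrt(<u_j, u_j>) where u_j is the displayed integer vector. Then <v, e_j> = <v, u_j> / sqrt(<u_j, u_j>), so |<v, e_j>|^2 = <v, u_j>^2 / <u_j, u_j>.
Coefficients: <v, e_1> = -9/sqrt(10), <v, e_2> = -19/sqrt(90), <v, e_3> = -7/sqrt(45).
Square and sum: Σ |<v, e_j>|^2 = 66/5.
Compute ||v||^2 = v·v = 14.
Deficit = 14 − 66/5 = 4/5 ≥ 0, confirming Bessel's inequality. (The deficit equals ||v − Σ <v,e_j> e_j||^2, the squared distance from v to span{e_j}.)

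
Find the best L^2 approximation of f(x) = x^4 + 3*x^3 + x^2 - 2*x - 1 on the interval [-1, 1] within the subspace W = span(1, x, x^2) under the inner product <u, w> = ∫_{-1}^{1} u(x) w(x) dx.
g(x) = 13*x^2/7 - x/5 - 38/35

The best approximation g ∈ W is the orthogonal projection of f onto W. Writing g = a_0 + a_1 x + a_2 x^2, the coefficients solve the normal equations G · a = b where
  G_{ij} = <φ_i, φ_j> and b_i = <f, φ_i>, with φ_0 = 1, φ_1 = x, φ_2 = x^2.
G =
  [2, 0, 2/3]
  [0, 2/3, 0]
  [2/3, 0, 2/5],
b = (-14/15, -2/15, 2/105).
Solving gives a_0 = -38/35, a_1 = -1/5, a_2 = 13/7, so
  g(x) = 13*x^2/7 - x/5 - 38/35.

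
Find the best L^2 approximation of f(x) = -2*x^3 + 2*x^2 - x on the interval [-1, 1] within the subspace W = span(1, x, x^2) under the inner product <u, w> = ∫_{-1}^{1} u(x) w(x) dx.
g(x) = 2*x^2 - 11*x/5

The best approximation g ∈ W is the orthogonal projection of f onto W. Writing g = a_0 + a_1 x + a_2 x^2, the coefficients solve the normal equations G · a = b where
  G_{ij} = <φ_i, φ_j> and b_i = <f, φ_i>, with φ_0 = 1, φ_1 = x, φ_2 = x^2.
G =
  [2, 0, 2/3]
  [0, 2/3, 0]
  [2/3, 0, 2/5],
b = (4/3, -22/15, 4/5).
Solving gives a_0 = 0, a_1 = -11/5, a_2 = 2, so
  g(x) = 2*x^2 - 11*x/5.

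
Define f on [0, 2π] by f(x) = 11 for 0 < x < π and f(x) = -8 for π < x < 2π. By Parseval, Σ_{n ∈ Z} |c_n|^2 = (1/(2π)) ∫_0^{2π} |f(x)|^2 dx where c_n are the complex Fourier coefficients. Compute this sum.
Σ |c_n|^2 = 185/2

Parseval equates the L^2 energy of f (normalised by 1/(2π)) with the ℓ^2 sum of its Fourier coefficients: (1/(2π)) ∫_0^{2π} |f|^2 = Σ |c_n|^2.
Compute the left side: (1/(2π)) [∫_0^π 11^2 dx + ∫_π^{2π} (-8)^2 dx] = (1/(2π)) · (121π + 64π) = (121 + 64)/2 = 185/2.
So Σ_{n ∈ Z} |c_n|^2 = 185/2.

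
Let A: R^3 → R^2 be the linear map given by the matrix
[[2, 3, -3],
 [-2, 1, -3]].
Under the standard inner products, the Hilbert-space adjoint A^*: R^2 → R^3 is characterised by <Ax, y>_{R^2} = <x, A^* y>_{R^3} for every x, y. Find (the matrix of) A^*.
A^* = A^T =
[[2, -2],
 [3, 1],
 [-3, -3]]

For real matrices with standard dot products, the defining identity <Ax, y> = <x, A^* y> gives (Ax)^T y = x^T (A^*) y, i.e. x^T A^T y = x^T (A^*) y. Since this holds for all x, y, we must have A^* = A^T. Therefore
A^* =
[[2, -2],
 [3, 1],
 [-3, -3]].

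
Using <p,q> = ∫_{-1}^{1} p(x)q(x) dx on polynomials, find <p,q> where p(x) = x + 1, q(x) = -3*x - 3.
<p,q> = -8

Expand the product: p(x)·q(x) = -3*x^2 - 6*x - 3.
∫_{-1}^{1} of each monomial x^k gives [2/(k+1) if k even, 0 if k odd]. Integrating term-by-term (or equivalently evaluating the antiderivative F(x) = -x^3 - 3*x^2 - 3*x at the endpoints):
  F(1) − F(−1) = -7 − (1) = -8.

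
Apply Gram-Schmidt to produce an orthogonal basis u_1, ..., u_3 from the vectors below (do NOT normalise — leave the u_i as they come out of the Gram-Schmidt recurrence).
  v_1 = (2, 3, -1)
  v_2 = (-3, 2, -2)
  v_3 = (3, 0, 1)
Orthogonal basis:
  u_1 = (2, 3, -1)
  u_2 = (-23/7, 11/7, -13/7)
  u_3 = (-2/117, 7/234, 1/18)

Apply the Gram-Schmidt recurrence
  u_1 = v_1
  u_i = v_i − Σ_{j<i} ((v_i · u_j) / (u_j · u_j)) · u_j.

Step by step this gives:
  u_1 = (2, 3, -1)
  u_2 = (-23/7, 11/7, -13/7)
  u_3 = (-2/117, 7/234, 1/18)

Orthogonality check:
  u_2 · u_1 = 0 (should be 0)
  u_3 · u_1 = 0 (should be 0)
  u_3 · u_2 = 0 (should be 0)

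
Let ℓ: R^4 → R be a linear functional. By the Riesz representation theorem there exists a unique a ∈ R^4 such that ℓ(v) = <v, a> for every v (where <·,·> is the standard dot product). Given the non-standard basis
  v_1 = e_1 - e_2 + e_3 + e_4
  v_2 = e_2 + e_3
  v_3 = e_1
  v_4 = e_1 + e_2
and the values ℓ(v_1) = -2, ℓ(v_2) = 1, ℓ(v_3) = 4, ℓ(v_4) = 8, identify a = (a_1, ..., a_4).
a = (4, 4, -3, 1)

Write a = (a_1, ..., a_4) in the standard basis. For each basis vector v_i, ℓ(v_i) = <v_i, a> is a linear equation in the a_j's. Collect the n equations into a matrix system V a = ℓ, where row i of V is v_i (expressed in the standard basis). Since V is invertible (lower-triangular with 1s on the diagonal, up to permutation), solve by back-substitution:
  V =
[[1, -1, 1, 1],
 [0, 1, 1, 0],
 [1, 0, 0, 0],
 [1, 1, 0, 0]]
  V a = (-2, 1, 4, 8)
Solving gives a = (4, 4, -3, 1).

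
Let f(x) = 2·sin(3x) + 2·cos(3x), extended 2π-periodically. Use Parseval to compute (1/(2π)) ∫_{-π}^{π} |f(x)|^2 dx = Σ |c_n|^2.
Σ |c_n|^2 = 4

Expand |f|^2 and use orthogonality of {sin(nx), cos(mx)} on [-π, π]:
  ∫_{-π}^{π} sin(nx)^2 dx = π, ∫ cos(mx)^2 dx = π, and cross terms integrate to 0.
So ∫_{-π}^{π} f(x)^2 dx = 2^2 · π + 2^2 · π = (4 + 4)π.
Divide by 2π: (4 + 4)/2 = 4.
By Parseval, this equals Σ |c_n|^2.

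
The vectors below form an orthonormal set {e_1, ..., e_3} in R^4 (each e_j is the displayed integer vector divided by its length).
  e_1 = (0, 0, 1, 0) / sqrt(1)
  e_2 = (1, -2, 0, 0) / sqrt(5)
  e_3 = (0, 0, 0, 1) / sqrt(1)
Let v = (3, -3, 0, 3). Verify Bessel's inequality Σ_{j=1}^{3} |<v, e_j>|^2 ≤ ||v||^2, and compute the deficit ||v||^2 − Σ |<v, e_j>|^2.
Σ |<v, e_j>|^2 = 126/5; ||v||^2 = 27; deficit = 9/5

Write each e_j = u_j / sqrt(<u_j, u_j>) where u_j is the displayed integer vector. Then <v, e_j> = <v, u_j> / sqrt(<u_j, u_j>), so |<v, e_j>|^2 = <v, u_j>^2 / <u_j, u_j>.
Coefficients: <v, e_1> = 0/sqrt(1), <v, e_2> = 9/sqrt(5), <v, e_3> = 3/sqrt(1).
Square and sum: Σ |<v, e_j>|^2 = 126/5.
Compute ||v||^2 = v·v = 27.
Deficit = 27 − 126/5 = 9/5 ≥ 0, confirming Bessel's inequality. (The deficit equals ||v − Σ <v,e_j> e_j||^2, the squared distance from v to span{e_j}.)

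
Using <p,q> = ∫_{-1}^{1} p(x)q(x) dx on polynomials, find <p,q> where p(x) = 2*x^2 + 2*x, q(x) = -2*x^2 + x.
<p,q> = -4/15

Expand the product: p(x)·q(x) = -4*x^4 - 2*x^3 + 2*x^2.
∫_{-1}^{1} of each monomial x^k gives [2/(k+1) if k even, 0 if k odd]. Integrating term-by-term (or equivalently evaluating the antiderivative F(x) = -4*x^5/5 - x^4/2 + 2*x^3/3 at the endpoints):
  F(1) − F(−1) = -19/30 − (-11/30) = -4/15.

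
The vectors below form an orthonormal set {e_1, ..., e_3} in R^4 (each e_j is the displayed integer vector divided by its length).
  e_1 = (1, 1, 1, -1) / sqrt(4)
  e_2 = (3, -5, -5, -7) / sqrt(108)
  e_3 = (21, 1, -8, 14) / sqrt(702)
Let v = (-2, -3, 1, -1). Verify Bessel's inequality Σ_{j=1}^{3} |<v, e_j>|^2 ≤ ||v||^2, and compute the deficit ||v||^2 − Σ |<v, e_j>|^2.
Σ |<v, e_j>|^2 = 2285/234; ||v||^2 = 15; deficit = 1225/234

Write each e_j = u_j / sqrt(<u_j, u_j>) where u_j is the displayed integer vector. Then <v, e_j> = <v, u_j> / sqrt(<u_j, u_j>), so |<v, e_j>|^2 = <v, u_j>^2 / <u_j, u_j>.
Coefficients: <v, e_1> = -3/sqrt(4), <v, e_2> = 11/sqrt(108), <v, e_3> = -67/sqrt(702).
Square and sum: Σ |<v, e_j>|^2 = 2285/234.
Compute ||v||^2 = v·v = 15.
Deficit = 15 − 2285/234 = 1225/234 ≥ 0, confirming Bessel's inequality. (The deficit equals ||v − Σ <v,e_j> e_j||^2, the squared distance from v to span{e_j}.)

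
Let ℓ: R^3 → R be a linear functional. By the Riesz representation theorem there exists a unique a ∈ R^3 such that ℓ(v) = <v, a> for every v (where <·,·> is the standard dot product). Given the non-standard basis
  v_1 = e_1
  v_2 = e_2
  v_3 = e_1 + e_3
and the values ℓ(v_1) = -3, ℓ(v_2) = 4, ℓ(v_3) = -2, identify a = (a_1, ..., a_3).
a = (-3, 4, 1)

Write a = (a_1, ..., a_3) in the standard basis. For each basis vector v_i, ℓ(v_i) = <v_i, a> is a linear equation in the a_j's. Collect the n equations into a matrix system V a = ℓ, where row i of V is v_i (expressed in the standard basis). Since V is invertible (lower-triangular with 1s on the diagonal, up to permutation), solve by back-substitution:
  V =
[[1, 0, 0],
 [0, 1, 0],
 [1, 0, 1]]
  V a = (-3, 4, -2)
Solving gives a = (-3, 4, 1).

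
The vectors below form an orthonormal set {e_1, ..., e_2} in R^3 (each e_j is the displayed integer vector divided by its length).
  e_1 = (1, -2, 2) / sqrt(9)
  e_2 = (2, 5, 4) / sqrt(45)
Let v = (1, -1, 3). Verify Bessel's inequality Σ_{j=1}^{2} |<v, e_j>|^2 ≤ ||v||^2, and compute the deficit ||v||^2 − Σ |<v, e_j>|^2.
Σ |<v, e_j>|^2 = 54/5; ||v||^2 = 11; deficit = 1/5

Write each e_j = u_j / sqrt(<u_j, u_j>) where u_j is the displayed integer vector. Then <v, e_j> = <v, u_j> / sqrt(<u_j, u_j>), so |<v, e_j>|^2 = <v, u_j>^2 / <u_j, u_j>.
Coefficients: <v, e_1> = 9/sqrt(9), <v, e_2> = 9/sqrt(45).
Square and sum: Σ |<v, e_j>|^2 = 54/5.
Compute ||v||^2 = v·v = 11.
Deficit = 11 − 54/5 = 1/5 ≥ 0, confirming Bessel's inequality. (The deficit equals ||v − Σ <v,e_j> e_j||^2, the squared distance from v to span{e_j}.)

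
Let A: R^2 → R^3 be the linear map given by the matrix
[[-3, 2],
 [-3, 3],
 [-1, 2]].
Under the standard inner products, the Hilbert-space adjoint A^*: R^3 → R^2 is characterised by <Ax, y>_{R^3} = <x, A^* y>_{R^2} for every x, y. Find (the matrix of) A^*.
A^* = A^T =
[[-3, -3, -1],
 [2, 3, 2]]

For real matrices with standard dot products, the defining identity <Ax, y> = <x, A^* y> gives (Ax)^T y = x^T (A^*) y, i.e. x^T A^T y = x^T (A^*) y. Since this holds for all x, y, we must have A^* = A^T. Therefore
A^* =
[[-3, -3, -1],
 [2, 3, 2]].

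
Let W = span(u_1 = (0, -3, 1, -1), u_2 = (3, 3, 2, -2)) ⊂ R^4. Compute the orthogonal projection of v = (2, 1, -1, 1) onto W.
proj_W(v) = (10/29, 45/29, -5/29, 5/29)

Set up U = [u_1 | ... | u_2] ∈ R^(4×2). The projector onto W = col(U) is P = U (U^T U)^(-1) U^T.
Compute U^T U =
  [11, -5]
  [-5, 26],
and U^T v = (-5, 5).
Solve U^T U · c = U^T v for the coefficients: c = (-35/87, 10/87). The projection is proj_W(v) = U c.
Check: (v - proj_W(v)) · u_1 = 0  (should be 0).
Check: (v - proj_W(v)) · u_2 = 0  (should be 0).
Result: proj_W(v) = (10/29, 45/29, -5/29, 5/29).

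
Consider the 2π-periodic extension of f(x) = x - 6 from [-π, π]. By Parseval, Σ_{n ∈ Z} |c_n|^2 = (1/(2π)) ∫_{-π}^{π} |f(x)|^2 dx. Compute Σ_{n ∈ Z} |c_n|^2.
Σ |c_n|^2 = π^2/3 + 36

Expand and integrate term by term over [-π, π]:
  ∫ (x)^2 dx = 1·(2π^3/3); ∫ 2·1·(-6)·x dx = 0 (odd integrand); ∫ (-6)^2 dx = 36·2π.
So (1/(2π)) ∫_{-π}^{π} (x - 6)^2 dx = 1π^2/3 + 36 = π^2/3 + 36.
Parseval ⇒ Σ |c_n|^2 = π^2/3 + 36.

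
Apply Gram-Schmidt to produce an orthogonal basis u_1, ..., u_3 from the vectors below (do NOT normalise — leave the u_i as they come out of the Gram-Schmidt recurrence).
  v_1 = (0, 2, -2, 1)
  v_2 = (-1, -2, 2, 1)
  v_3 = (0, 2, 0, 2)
Orthogonal basis:
  u_1 = (0, 2, -2, 1)
  u_2 = (-1, -4/9, 4/9, 16/9)
  u_3 = (24/41, 38/41, 44/41, 12/41)

Apply the Gram-Schmidt recurrence
  u_1 = v_1
  u_i = v_i − Σ_{j<i} ((v_i · u_j) / (u_j · u_j)) · u_j.

Step by step this gives:
  u_1 = (0, 2, -2, 1)
  u_2 = (-1, -4/9, 4/9, 16/9)
  u_3 = (24/41, 38/41, 44/41, 12/41)

Orthogonality check:
  u_2 · u_1 = 0 (should be 0)
  u_3 · u_1 = 0 (should be 0)
  u_3 · u_2 = 0 (should be 0)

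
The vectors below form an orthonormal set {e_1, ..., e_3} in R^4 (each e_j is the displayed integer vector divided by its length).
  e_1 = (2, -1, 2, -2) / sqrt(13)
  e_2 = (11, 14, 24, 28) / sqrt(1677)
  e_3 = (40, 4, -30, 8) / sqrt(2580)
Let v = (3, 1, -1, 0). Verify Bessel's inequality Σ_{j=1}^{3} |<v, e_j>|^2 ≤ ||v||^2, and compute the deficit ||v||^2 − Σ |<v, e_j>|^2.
Σ |<v, e_j>|^2 = 51/5; ||v||^2 = 11; deficit = 4/5

Write each e_j = u_j / sqrt(<u_j, u_j>) where u_j is the displayed integer vector. Then <v, e_j> = <v, u_j> / sqrt(<u_j, u_j>), so |<v, e_j>|^2 = <v, u_j>^2 / <u_j, u_j>.
Coefficients: <v, e_1> = 3/sqrt(13), <v, e_2> = 23/sqrt(1677), <v, e_3> = 154/sqrt(2580).
Square and sum: Σ |<v, e_j>|^2 = 51/5.
Compute ||v||^2 = v·v = 11.
Deficit = 11 − 51/5 = 4/5 ≥ 0, confirming Bessel's inequality. (The deficit equals ||v − Σ <v,e_j> e_j||^2, the squared distance from v to span{e_j}.)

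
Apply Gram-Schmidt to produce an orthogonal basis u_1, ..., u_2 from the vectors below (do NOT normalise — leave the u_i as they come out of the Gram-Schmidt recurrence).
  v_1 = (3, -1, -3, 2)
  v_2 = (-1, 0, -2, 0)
Orthogonal basis:
  u_1 = (3, -1, -3, 2)
  u_2 = (-32/23, 3/23, -37/23, -6/23)

Apply the Gram-Schmidt recurrence
  u_1 = v_1
  u_i = v_i − Σ_{j<i} ((v_i · u_j) / (u_j · u_j)) · u_j.

Step by step this gives:
  u_1 = (3, -1, -3, 2)
  u_2 = (-32/23, 3/23, -37/23, -6/23)

Orthogonality check:
  u_2 · u_1 = 0 (should be 0)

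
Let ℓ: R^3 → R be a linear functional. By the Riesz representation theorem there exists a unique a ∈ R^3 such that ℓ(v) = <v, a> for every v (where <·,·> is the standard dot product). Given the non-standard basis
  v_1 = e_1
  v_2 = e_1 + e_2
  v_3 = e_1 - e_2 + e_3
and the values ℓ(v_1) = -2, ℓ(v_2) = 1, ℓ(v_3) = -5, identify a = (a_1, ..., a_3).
a = (-2, 3, 0)

Write a = (a_1, ..., a_3) in the standard basis. For each basis vector v_i, ℓ(v_i) = <v_i, a> is a linear equation in the a_j's. Collect the n equations into a matrix system V a = ℓ, where row i of V is v_i (expressed in the standard basis). Since V is invertible (lower-triangular with 1s on the diagonal, up to permutation), solve by back-substitution:
  V =
[[1, 0, 0],
 [1, 1, 0],
 [1, -1, 1]]
  V a = (-2, 1, -5)
Solving gives a = (-2, 3, 0).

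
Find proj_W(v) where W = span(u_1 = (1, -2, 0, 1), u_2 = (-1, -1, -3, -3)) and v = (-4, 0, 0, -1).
proj_W(v) = (-59/58, 35/29, -24/29, -91/58)

Set up U = [u_1 | ... | u_2] ∈ R^(4×2). The projector onto W = col(U) is P = U (U^T U)^(-1) U^T.
Compute U^T U =
  [6, -2]
  [-2, 20],
and U^T v = (-5, 7).
Solve U^T U · c = U^T v for the coefficients: c = (-43/58, 8/29). The projection is proj_W(v) = U c.
Check: (v - proj_W(v)) · u_1 = 0  (should be 0).
Check: (v - proj_W(v)) · u_2 = 0  (should be 0).
Result: proj_W(v) = (-59/58, 35/29, -24/29, -91/58).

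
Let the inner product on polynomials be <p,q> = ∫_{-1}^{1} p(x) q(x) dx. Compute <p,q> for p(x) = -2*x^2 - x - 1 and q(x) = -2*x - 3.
<p,q> = 34/3

Expand the product: p(x)·q(x) = 4*x^3 + 8*x^2 + 5*x + 3.
∫_{-1}^{1} of each monomial x^k gives [2/(k+1) if k even, 0 if k odd]. Integrating term-by-term (or equivalently evaluating the antiderivative F(x) = x^4 + 8*x^3/3 + 5*x^2/2 + 3*x at the endpoints):
  F(1) − F(−1) = 55/6 − (-13/6) = 34/3.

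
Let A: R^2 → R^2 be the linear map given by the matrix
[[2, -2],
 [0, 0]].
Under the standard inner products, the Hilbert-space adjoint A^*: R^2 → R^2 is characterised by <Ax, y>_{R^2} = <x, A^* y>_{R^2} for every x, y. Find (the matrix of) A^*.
A^* = A^T =
[[2, 0],
 [-2, 0]]

For real matrices with standard dot products, the defining identity <Ax, y> = <x, A^* y> gives (Ax)^T y = x^T (A^*) y, i.e. x^T A^T y = x^T (A^*) y. Since this holds for all x, y, we must have A^* = A^T. Therefore
A^* =
[[2, 0],
 [-2, 0]].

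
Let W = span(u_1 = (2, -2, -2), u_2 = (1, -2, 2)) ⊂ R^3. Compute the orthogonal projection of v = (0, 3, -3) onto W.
proj_W(v) = (-12/13, 30/13, -42/13)

Set up U = [u_1 | ... | u_2] ∈ R^(3×2). The projector onto W = col(U) is P = U (U^T U)^(-1) U^T.
Compute U^T U =
  [12, 2]
  [2, 9],
and U^T v = (0, -12).
Solve U^T U · c = U^T v for the coefficients: c = (3/13, -18/13). The projection is proj_W(v) = U c.
Check: (v - proj_W(v)) · u_1 = 0  (should be 0).
Check: (v - proj_W(v)) · u_2 = 0  (should be 0).
Result: proj_W(v) = (-12/13, 30/13, -42/13).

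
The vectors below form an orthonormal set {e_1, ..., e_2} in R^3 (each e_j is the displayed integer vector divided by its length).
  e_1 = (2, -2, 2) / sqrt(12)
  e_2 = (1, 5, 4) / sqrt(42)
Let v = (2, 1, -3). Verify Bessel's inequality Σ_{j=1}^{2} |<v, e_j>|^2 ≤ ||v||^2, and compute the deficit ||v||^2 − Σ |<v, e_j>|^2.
Σ |<v, e_j>|^2 = 27/14; ||v||^2 = 14; deficit = 169/14

Write each e_j = u_j / sqrt(<u_j, u_j>) where u_j is the displayed integer vector. Then <v, e_j> = <v, u_j> / sqrt(<u_j, u_j>), so |<v, e_j>|^2 = <v, u_j>^2 / <u_j, u_j>.
Coefficients: <v, e_1> = -4/sqrt(12), <v, e_2> = -5/sqrt(42).
Square and sum: Σ |<v, e_j>|^2 = 27/14.
Compute ||v||^2 = v·v = 14.
Deficit = 14 − 27/14 = 169/14 ≥ 0, confirming Bessel's inequality. (The deficit equals ||v − Σ <v,e_j> e_j||^2, the squared distance from v to span{e_j}.)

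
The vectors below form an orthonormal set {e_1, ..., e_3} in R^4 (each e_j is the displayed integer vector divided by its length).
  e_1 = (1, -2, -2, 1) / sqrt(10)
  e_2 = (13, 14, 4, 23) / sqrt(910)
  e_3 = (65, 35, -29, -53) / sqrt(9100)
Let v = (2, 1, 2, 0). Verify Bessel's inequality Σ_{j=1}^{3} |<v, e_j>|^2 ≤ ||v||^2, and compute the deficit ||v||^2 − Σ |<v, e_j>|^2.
Σ |<v, e_j>|^2 = 539/100; ||v||^2 = 9; deficit = 361/100

Write each e_j = u_j / sqrt(<u_j, u_j>) where u_j is the displayed integer vector. Then <v, e_j> = <v, u_j> / sqrt(<u_j, u_j>), so |<v, e_j>|^2 = <v, u_j>^2 / <u_j, u_j>.
Coefficients: <v, e_1> = -4/sqrt(10), <v, e_2> = 48/sqrt(910), <v, e_3> = 107/sqrt(9100).
Square and sum: Σ |<v, e_j>|^2 = 539/100.
Compute ||v||^2 = v·v = 9.
Deficit = 9 − 539/100 = 361/100 ≥ 0, confirming Bessel's inequality. (The deficit equals ||v − Σ <v,e_j> e_j||^2, the squared distance from v to span{e_j}.)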